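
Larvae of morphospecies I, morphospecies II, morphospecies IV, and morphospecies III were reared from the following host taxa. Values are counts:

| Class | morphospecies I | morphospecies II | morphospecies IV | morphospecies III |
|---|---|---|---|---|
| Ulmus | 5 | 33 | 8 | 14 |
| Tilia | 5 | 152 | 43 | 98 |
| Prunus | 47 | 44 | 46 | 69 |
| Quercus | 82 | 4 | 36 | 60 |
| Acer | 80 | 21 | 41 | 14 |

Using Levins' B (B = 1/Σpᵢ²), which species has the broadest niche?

morphospecies IV

Proportions for morphospecies I (n=219): 5/219=0.0228, 5/219=0.0228, 47/219=0.2146, 82/219=0.3744, 80/219=0.3653
Proportions for morphospecies II (n=254): 33/254=0.1299, 152/254=0.5984, 44/254=0.1732, 4/254=0.0157, 21/254=0.0827
Proportions for morphospecies IV (n=174): 8/174=0.0460, 43/174=0.2471, 46/174=0.2644, 36/174=0.2069, 41/174=0.2356
Proportions for morphospecies III (n=255): 14/255=0.0549, 98/255=0.3843, 69/255=0.2706, 60/255=0.2353, 14/255=0.0549
Σp_Iᵢ² = 0.0228² + 0.0228² + 0.2146² + 0.3744² + 0.3653² = 0.000520 + 0.000520 + 0.046053 + 0.140175 + 0.133444 = 0.320712
B_I = 1 / 0.320712 = 3.1181
Σp_IIᵢ² = 0.1299² + 0.5984² + 0.1732² + 0.0157² + 0.0827² = 0.016874 + 0.358083 + 0.029998 + 0.000246 + 0.006839 = 0.412040
B_II = 1 / 0.412040 = 2.4269
Σp_IVᵢ² = 0.0460² + 0.2471² + 0.2644² + 0.2069² + 0.2356² = 0.002116 + 0.061058 + 0.069907 + 0.042808 + 0.055507 = 0.231396
B_IV = 1 / 0.231396 = 4.3216
Σp_IIIᵢ² = 0.0549² + 0.3843² + 0.2706² + 0.2353² + 0.0549² = 0.003014 + 0.147686 + 0.073224 + 0.055366 + 0.003014 = 0.282304
B_III = 1 / 0.282304 = 3.5423
Highest B → broadest niche (most generalist): morphospecies IV (B = 4.32).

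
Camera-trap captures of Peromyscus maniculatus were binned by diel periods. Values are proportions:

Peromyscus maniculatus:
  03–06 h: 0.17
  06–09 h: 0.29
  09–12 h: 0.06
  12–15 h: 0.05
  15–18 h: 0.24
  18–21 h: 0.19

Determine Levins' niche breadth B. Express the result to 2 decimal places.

Σpᵢ² = 0.17² + 0.29² + 0.06² + 0.05² + 0.24² + 0.19² = 0.0289 + 0.0841 + 0.0036 + 0.0025 + 0.0576 + 0.0361 = 0.2128
B = 1 / 0.2128 = 4.6992

4.70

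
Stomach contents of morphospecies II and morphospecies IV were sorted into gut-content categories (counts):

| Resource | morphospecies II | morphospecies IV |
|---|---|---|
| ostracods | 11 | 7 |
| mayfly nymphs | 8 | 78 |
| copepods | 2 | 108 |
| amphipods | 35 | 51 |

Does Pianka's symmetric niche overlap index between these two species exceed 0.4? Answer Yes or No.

Proportions for morphospecies II (n=56): 11/56=0.1964, 8/56=0.1429, 2/56=0.0357, 35/56=0.6250
Proportions for morphospecies IV (n=244): 7/244=0.0287, 78/244=0.3197, 108/244=0.4426, 51/244=0.2090
Σ p₁ᵢp₂ᵢ = 0.005637 + 0.045685 + 0.015801 + 0.130625 = 0.197748
Σp_1ᵢ² = 0.1964² + 0.1429² + 0.0357² + 0.6250² = 0.038573 + 0.020420 + 0.001274 + 0.390625 = 0.450892
Σp_2ᵢ² = 0.0287² + 0.3197² + 0.4426² + 0.2090² = 0.000824 + 0.102208 + 0.195895 + 0.043681 = 0.342608
O = 0.197748 / √(0.450892 × 0.342608) = 0.197748 / 0.3930384 = 0.5031
O = 0.5031 > 0.4 → Yes.

Yes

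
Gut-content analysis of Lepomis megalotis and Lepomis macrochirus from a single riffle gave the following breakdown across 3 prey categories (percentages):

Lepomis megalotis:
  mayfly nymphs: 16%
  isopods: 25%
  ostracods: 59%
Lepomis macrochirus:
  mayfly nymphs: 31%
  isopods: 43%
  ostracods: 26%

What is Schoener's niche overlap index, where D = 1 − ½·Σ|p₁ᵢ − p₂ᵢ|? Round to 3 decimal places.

0.670

Convert percentages to proportions (divide by 100).
Σ|p₁ᵢ − p₂ᵢ| = 0.15 + 0.18 + 0.33 = 0.66
D = 1 − ½ × 0.66 = 1 − 0.330 = 0.67000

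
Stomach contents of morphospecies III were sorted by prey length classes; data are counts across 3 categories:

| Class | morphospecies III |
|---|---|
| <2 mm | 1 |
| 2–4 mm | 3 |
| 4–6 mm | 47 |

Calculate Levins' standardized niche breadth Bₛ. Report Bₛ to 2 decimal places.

0.09

Proportions for morphospecies III (n=51): 1/51=0.0196, 3/51=0.0588, 47/51=0.9216
Σpᵢ² = 0.0196² + 0.0588² + 0.9216² = 0.000384 + 0.003457 + 0.849347 = 0.853188
B = 1 / 0.853188 = 1.1721
Bₛ = (B − 1)/(n − 1) = (1.1721 − 1)/(3 − 1) = 0.1721/2 = 0.0861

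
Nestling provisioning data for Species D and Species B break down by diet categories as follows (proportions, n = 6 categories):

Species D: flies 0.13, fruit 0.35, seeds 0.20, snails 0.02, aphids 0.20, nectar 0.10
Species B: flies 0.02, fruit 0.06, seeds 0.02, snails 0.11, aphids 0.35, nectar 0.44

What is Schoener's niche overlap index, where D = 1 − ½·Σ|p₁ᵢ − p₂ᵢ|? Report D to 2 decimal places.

Σ|p₁ᵢ − p₂ᵢ| = 0.11 + 0.29 + 0.18 + 0.09 + 0.15 + 0.34 = 1.16
D = 1 − ½ × 1.16 = 1 − 0.580 = 0.4200

0.42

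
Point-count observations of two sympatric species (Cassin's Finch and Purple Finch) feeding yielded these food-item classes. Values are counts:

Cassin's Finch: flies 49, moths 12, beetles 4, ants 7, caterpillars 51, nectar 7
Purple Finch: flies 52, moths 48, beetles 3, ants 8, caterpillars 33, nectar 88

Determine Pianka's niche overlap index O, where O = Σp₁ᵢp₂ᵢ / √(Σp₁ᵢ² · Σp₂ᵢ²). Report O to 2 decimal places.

0.64

Proportions for Cassin's Finch (n=130): 49/130=0.3769, 12/130=0.0923, 4/130=0.0308, 7/130=0.0538, 51/130=0.3923, 7/130=0.0538
Proportions for Purple Finch (n=232): 52/232=0.2241, 48/232=0.2069, 3/232=0.0129, 8/232=0.0345, 33/232=0.1422, 88/232=0.3793
Σ p₁ᵢp₂ᵢ = 0.084463 + 0.019097 + 0.000397 + 0.001856 + 0.055785 + 0.020406 = 0.182004
Σp_1ᵢ² = 0.3769² + 0.0923² + 0.0308² + 0.0538² + 0.3923² + 0.0538² = 0.142054 + 0.008519 + 0.000949 + 0.002894 + 0.153899 + 0.002894 = 0.311209
Σp_2ᵢ² = 0.2241² + 0.2069² + 0.0129² + 0.0345² + 0.1422² + 0.3793² = 0.050221 + 0.042808 + 0.000166 + 0.001190 + 0.020221 + 0.143868 = 0.258474
O = 0.182004 / √(0.311209 × 0.258474) = 0.182004 / 0.2836185 = 0.6417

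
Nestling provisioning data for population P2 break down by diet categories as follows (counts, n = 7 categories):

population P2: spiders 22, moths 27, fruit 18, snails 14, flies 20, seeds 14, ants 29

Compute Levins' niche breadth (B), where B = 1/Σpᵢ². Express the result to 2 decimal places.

6.54

Proportions for population P2 (n=144): 22/144=0.1528, 27/144=0.1875, 18/144=0.1250, 14/144=0.0972, 20/144=0.1389, 14/144=0.0972, 29/144=0.2014
Σpᵢ² = 0.1528² + 0.1875² + 0.1250² + 0.0972² + 0.1389² + 0.0972² + 0.2014² = 0.023348 + 0.035156 + 0.015625 + 0.009448 + 0.019293 + 0.009448 + 0.040562 = 0.152880
B = 1 / 0.152880 = 6.5411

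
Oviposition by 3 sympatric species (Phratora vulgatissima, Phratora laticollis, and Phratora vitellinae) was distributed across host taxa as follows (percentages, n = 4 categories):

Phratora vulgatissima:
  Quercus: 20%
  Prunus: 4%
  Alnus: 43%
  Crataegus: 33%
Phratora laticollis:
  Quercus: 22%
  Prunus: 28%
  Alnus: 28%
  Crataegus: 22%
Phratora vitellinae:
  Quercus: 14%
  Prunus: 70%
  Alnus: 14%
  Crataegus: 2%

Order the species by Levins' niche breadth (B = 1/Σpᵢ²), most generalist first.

Convert percentages to proportions (divide by 100).
Σp_vulgᵢ² = 0.20² + 0.04² + 0.43² + 0.33² = 0.0400 + 0.0016 + 0.1849 + 0.1089 = 0.3354
B_vulg = 1 / 0.3354 = 2.9815
Σp_latiᵢ² = 0.22² + 0.28² + 0.28² + 0.22² = 0.0484 + 0.0784 + 0.0784 + 0.0484 = 0.2536
B_lati = 1 / 0.2536 = 3.9432
Σp_viteᵢ² = 0.14² + 0.70² + 0.14² + 0.02² = 0.0196 + 0.4900 + 0.0196 + 0.0004 = 0.5296
B_vite = 1 / 0.5296 = 1.8882
Ranking by B (broadest → narrowest): Phratora laticollis (3.94) > Phratora vulgatissima (2.98) > Phratora vitellinae (1.89)

Phratora laticollis > Phratora vulgatissima > Phratora vitellinae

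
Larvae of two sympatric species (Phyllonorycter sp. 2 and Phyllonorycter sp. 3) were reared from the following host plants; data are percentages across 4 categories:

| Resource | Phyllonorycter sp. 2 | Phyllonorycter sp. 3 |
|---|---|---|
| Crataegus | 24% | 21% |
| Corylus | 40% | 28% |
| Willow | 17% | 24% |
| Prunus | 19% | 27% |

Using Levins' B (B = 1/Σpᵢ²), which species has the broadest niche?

Phyllonorycter sp. 3

Convert percentages to proportions (divide by 100).
Σp_2ᵢ² = 0.24² + 0.40² + 0.17² + 0.19² = 0.0576 + 0.1600 + 0.0289 + 0.0361 = 0.2826
B_2 = 1 / 0.2826 = 3.5386
Σp_3ᵢ² = 0.21² + 0.28² + 0.24² + 0.27² = 0.0441 + 0.0784 + 0.0576 + 0.0729 = 0.2530
B_3 = 1 / 0.2530 = 3.9526
Highest B → broadest niche (most generalist): Phyllonorycter sp. 3 (B = 3.95).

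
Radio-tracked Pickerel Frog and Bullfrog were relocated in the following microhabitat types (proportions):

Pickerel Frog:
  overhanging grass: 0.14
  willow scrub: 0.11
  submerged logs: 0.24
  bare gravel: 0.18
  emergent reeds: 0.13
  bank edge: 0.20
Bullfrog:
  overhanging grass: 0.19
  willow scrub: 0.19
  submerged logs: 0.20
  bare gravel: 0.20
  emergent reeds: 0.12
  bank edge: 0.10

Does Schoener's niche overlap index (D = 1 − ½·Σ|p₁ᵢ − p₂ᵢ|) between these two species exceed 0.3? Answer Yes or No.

Yes

Σ|p₁ᵢ − p₂ᵢ| = 0.05 + 0.08 + 0.04 + 0.02 + 0.01 + 0.10 = 0.30
D = 1 − ½ × 0.30 = 1 − 0.150 = 0.8500
D = 0.8500 > 0.3 → Yes.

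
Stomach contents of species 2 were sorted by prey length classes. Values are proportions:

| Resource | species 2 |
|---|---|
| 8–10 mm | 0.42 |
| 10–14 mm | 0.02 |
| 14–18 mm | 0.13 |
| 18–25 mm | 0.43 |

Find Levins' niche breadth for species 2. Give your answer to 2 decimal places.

2.64

Σpᵢ² = 0.42² + 0.02² + 0.13² + 0.43² = 0.1764 + 0.0004 + 0.0169 + 0.1849 = 0.3786
B = 1 / 0.3786 = 2.6413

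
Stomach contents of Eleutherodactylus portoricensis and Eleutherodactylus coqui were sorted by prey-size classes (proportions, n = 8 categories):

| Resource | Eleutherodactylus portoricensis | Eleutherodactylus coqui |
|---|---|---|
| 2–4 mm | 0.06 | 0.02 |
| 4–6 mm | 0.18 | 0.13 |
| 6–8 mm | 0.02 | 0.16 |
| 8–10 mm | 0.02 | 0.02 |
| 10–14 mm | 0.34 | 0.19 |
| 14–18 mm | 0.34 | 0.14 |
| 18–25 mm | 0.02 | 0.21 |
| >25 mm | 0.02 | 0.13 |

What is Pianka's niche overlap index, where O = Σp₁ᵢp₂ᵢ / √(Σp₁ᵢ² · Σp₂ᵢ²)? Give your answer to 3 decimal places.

Σ p₁ᵢp₂ᵢ = 0.0012 + 0.0234 + 0.0032 + 0.0004 + 0.0646 + 0.0476 + 0.0042 + 0.0026 = 0.1472
Σp_1ᵢ² = 0.06² + 0.18² + 0.02² + 0.02² + 0.34² + 0.34² + 0.02² + 0.02² = 0.0036 + 0.0324 + 0.0004 + 0.0004 + 0.1156 + 0.1156 + 0.0004 + 0.0004 = 0.2688
Σp_2ᵢ² = 0.02² + 0.13² + 0.16² + 0.02² + 0.19² + 0.14² + 0.21² + 0.13² = 0.0004 + 0.0169 + 0.0256 + 0.0004 + 0.0361 + 0.0196 + 0.0441 + 0.0169 = 0.1600
O = 0.1472 / √(0.2688 × 0.1600) = 0.1472 / 0.207384 = 0.70979

0.710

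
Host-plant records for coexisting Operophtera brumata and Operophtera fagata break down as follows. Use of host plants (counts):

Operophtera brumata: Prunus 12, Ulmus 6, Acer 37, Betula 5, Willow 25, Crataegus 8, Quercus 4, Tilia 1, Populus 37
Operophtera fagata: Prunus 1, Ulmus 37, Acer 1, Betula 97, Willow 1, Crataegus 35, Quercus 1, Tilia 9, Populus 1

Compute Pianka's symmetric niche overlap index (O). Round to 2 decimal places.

0.17

Proportions for Operophtera brumata (n=135): 12/135=0.0889, 6/135=0.0444, 37/135=0.2741, 5/135=0.0370, 25/135=0.1852, 8/135=0.0593, 4/135=0.0296, 1/135=0.0074, 37/135=0.2741
Proportions for Operophtera fagata (n=183): 1/183=0.0055, 37/183=0.2022, 1/183=0.0055, 97/183=0.5301, 1/183=0.0055, 35/183=0.1913, 1/183=0.0055, 9/183=0.0492, 1/183=0.0055
Σ p₁ᵢp₂ᵢ = 0.000489 + 0.008978 + 0.001508 + 0.019614 + 0.001019 + 0.011344 + 0.000163 + 0.000364 + 0.001508 = 0.044987
Σp_1ᵢ² = 0.0889² + 0.0444² + 0.2741² + 0.0370² + 0.1852² + 0.0593² + 0.0296² + 0.0074² + 0.2741² = 0.007903 + 0.001971 + 0.075131 + 0.001369 + 0.034299 + 0.003516 + 0.000876 + 0.000055 + 0.075131 = 0.200251
Σp_2ᵢ² = 0.0055² + 0.2022² + 0.0055² + 0.5301² + 0.0055² + 0.1913² + 0.0055² + 0.0492² + 0.0055² = 0.000030 + 0.040885 + 0.000030 + 0.281006 + 0.000030 + 0.036596 + 0.000030 + 0.002421 + 0.000030 = 0.361058
O = 0.044987 / √(0.200251 × 0.361058) = 0.044987 / 0.2688907 = 0.1673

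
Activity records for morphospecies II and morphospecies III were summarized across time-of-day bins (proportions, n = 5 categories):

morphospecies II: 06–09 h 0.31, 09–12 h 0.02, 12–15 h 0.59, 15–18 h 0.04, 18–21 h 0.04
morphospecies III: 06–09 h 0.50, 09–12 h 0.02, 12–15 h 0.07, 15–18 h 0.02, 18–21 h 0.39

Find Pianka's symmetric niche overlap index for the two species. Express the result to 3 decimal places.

0.499

Σ p₁ᵢp₂ᵢ = 0.1550 + 0.0004 + 0.0413 + 0.0008 + 0.0156 = 0.2131
Σp_1ᵢ² = 0.31² + 0.02² + 0.59² + 0.04² + 0.04² = 0.0961 + 0.0004 + 0.3481 + 0.0016 + 0.0016 = 0.4478
Σp_2ᵢ² = 0.50² + 0.02² + 0.07² + 0.02² + 0.39² = 0.2500 + 0.0004 + 0.0049 + 0.0004 + 0.1521 = 0.4078
O = 0.2131 / √(0.4478 × 0.4078) = 0.2131 / 0.427332 = 0.49868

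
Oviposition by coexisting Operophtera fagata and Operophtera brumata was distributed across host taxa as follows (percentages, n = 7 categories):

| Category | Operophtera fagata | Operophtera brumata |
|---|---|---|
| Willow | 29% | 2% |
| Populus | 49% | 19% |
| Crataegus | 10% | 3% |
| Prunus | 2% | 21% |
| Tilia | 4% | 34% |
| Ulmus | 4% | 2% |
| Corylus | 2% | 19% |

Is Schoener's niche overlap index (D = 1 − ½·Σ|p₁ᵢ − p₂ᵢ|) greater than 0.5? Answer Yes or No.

No

Convert percentages to proportions (divide by 100).
Σ|p₁ᵢ − p₂ᵢ| = 0.27 + 0.30 + 0.07 + 0.19 + 0.30 + 0.02 + 0.17 = 1.32
D = 1 − ½ × 1.32 = 1 − 0.660 = 0.3400
D = 0.3400 < 0.5 → No.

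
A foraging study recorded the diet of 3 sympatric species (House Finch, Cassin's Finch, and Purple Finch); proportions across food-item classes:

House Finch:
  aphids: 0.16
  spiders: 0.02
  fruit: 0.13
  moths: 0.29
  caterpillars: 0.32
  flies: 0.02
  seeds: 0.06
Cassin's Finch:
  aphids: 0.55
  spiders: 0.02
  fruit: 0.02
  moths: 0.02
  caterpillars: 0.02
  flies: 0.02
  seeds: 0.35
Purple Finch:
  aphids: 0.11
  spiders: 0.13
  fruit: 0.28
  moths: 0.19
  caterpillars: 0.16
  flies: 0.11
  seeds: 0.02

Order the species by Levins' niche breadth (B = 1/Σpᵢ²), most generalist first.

Σp_Housᵢ² = 0.16² + 0.02² + 0.13² + 0.29² + 0.32² + 0.02² + 0.06² = 0.0256 + 0.0004 + 0.0169 + 0.0841 + 0.1024 + 0.0004 + 0.0036 = 0.2334
B_Hous = 1 / 0.2334 = 4.2845
Σp_Cassᵢ² = 0.55² + 0.02² + 0.02² + 0.02² + 0.02² + 0.02² + 0.35² = 0.3025 + 0.0004 + 0.0004 + 0.0004 + 0.0004 + 0.0004 + 0.1225 = 0.4270
B_Cass = 1 / 0.4270 = 2.3419
Σp_Purpᵢ² = 0.11² + 0.13² + 0.28² + 0.19² + 0.16² + 0.11² + 0.02² = 0.0121 + 0.0169 + 0.0784 + 0.0361 + 0.0256 + 0.0121 + 0.0004 = 0.1816
B_Purp = 1 / 0.1816 = 5.5066
Ranking by B (broadest → narrowest): Purple Finch (5.51) > House Finch (4.28) > Cassin's Finch (2.34)

Purple Finch > House Finch > Cassin's Finch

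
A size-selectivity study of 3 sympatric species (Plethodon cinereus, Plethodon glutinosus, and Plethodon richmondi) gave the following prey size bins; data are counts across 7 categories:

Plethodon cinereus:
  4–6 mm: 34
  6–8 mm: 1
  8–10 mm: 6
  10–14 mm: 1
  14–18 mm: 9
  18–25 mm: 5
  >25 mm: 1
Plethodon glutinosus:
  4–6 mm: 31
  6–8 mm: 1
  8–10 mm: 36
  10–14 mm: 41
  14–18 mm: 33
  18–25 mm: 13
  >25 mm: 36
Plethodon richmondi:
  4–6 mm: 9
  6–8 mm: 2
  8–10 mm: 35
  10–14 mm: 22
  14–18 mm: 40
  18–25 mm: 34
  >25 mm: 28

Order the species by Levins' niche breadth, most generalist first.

Plethodon glutinosus > Plethodon richmondi > Plethodon cinereus

Proportions for Plethodon cinereus (n=57): 34/57=0.5965, 1/57=0.0175, 6/57=0.1053, 1/57=0.0175, 9/57=0.1579, 5/57=0.0877, 1/57=0.0175
Proportions for Plethodon glutinosus (n=191): 31/191=0.1623, 1/191=0.0052, 36/191=0.1885, 41/191=0.2147, 33/191=0.1728, 13/191=0.0681, 36/191=0.1885
Proportions for Plethodon richmondi (n=170): 9/170=0.0529, 2/170=0.0118, 35/170=0.2059, 22/170=0.1294, 40/170=0.2353, 34/170=0.2000, 28/170=0.1647
Σp_cineᵢ² = 0.5965² + 0.0175² + 0.1053² + 0.0175² + 0.1579² + 0.0877² + 0.0175² = 0.355812 + 0.000306 + 0.011088 + 0.000306 + 0.024932 + 0.007691 + 0.000306 = 0.400441
B_cine = 1 / 0.400441 = 2.4972
Σp_glutᵢ² = 0.1623² + 0.0052² + 0.1885² + 0.2147² + 0.1728² + 0.0681² + 0.1885² = 0.026341 + 0.000027 + 0.035532 + 0.046096 + 0.029860 + 0.004638 + 0.035532 = 0.178026
B_glut = 1 / 0.178026 = 5.6172
Σp_richᵢ² = 0.0529² + 0.0118² + 0.2059² + 0.1294² + 0.2353² + 0.2000² + 0.1647² = 0.002798 + 0.000139 + 0.042395 + 0.016744 + 0.055366 + 0.040000 + 0.027126 = 0.184568
B_rich = 1 / 0.184568 = 5.4181
Ranking by B (broadest → narrowest): Plethodon glutinosus (5.62) > Plethodon richmondi (5.42) > Plethodon cinereus (2.50)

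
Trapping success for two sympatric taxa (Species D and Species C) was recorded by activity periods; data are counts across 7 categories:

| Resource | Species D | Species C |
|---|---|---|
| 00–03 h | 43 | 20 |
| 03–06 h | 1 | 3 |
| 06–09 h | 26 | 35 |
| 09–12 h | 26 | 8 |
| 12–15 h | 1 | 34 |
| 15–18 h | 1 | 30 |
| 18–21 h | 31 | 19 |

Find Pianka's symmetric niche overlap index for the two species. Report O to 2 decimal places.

Proportions for Species D (n=129): 43/129=0.3333, 1/129=0.0078, 26/129=0.2016, 26/129=0.2016, 1/129=0.0078, 1/129=0.0078, 31/129=0.2403
Proportions for Species C (n=149): 20/149=0.1342, 3/149=0.0201, 35/149=0.2349, 8/149=0.0537, 34/149=0.2282, 30/149=0.2013, 19/149=0.1275
Σ p₁ᵢp₂ᵢ = 0.044729 + 0.000157 + 0.047356 + 0.010826 + 0.001780 + 0.001570 + 0.030638 = 0.137056
Σp_1ᵢ² = 0.3333² + 0.0078² + 0.2016² + 0.2016² + 0.0078² + 0.0078² + 0.2403² = 0.111089 + 0.000061 + 0.040643 + 0.040643 + 0.000061 + 0.000061 + 0.057744 = 0.250302
Σp_2ᵢ² = 0.1342² + 0.0201² + 0.2349² + 0.0537² + 0.2282² + 0.2013² + 0.1275² = 0.018010 + 0.000404 + 0.055178 + 0.002884 + 0.052075 + 0.040522 + 0.016256 = 0.185329
O = 0.137056 / √(0.250302 × 0.185329) = 0.137056 / 0.2153792 = 0.6363

0.64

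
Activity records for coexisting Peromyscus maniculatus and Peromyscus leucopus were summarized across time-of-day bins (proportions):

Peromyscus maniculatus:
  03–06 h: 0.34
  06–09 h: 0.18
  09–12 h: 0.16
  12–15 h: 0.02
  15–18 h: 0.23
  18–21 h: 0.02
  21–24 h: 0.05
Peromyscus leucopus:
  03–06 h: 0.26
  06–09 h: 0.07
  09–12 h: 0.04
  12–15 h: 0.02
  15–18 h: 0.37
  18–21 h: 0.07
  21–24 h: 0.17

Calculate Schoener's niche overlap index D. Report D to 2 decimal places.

Σ|p₁ᵢ − p₂ᵢ| = 0.08 + 0.11 + 0.12 + 0.00 + 0.14 + 0.05 + 0.12 = 0.62
D = 1 − ½ × 0.62 = 1 − 0.310 = 0.6900

0.69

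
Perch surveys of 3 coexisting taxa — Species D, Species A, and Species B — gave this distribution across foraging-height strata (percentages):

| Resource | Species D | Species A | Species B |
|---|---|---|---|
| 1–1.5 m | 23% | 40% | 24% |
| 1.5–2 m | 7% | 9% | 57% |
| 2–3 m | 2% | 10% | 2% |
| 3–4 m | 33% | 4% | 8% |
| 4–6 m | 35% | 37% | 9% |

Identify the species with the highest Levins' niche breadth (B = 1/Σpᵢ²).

Species D

Convert percentages to proportions (divide by 100).
Σp_Dᵢ² = 0.23² + 0.07² + 0.02² + 0.33² + 0.35² = 0.0529 + 0.0049 + 0.0004 + 0.1089 + 0.1225 = 0.2896
B_D = 1 / 0.2896 = 3.4530
Σp_Aᵢ² = 0.40² + 0.09² + 0.10² + 0.04² + 0.37² = 0.1600 + 0.0081 + 0.0100 + 0.0016 + 0.1369 = 0.3166
B_A = 1 / 0.3166 = 3.1586
Σp_Bᵢ² = 0.24² + 0.57² + 0.02² + 0.08² + 0.09² = 0.0576 + 0.3249 + 0.0004 + 0.0064 + 0.0081 = 0.3974
B_B = 1 / 0.3974 = 2.5164
Highest B → broadest niche (most generalist): Species D (B = 3.45).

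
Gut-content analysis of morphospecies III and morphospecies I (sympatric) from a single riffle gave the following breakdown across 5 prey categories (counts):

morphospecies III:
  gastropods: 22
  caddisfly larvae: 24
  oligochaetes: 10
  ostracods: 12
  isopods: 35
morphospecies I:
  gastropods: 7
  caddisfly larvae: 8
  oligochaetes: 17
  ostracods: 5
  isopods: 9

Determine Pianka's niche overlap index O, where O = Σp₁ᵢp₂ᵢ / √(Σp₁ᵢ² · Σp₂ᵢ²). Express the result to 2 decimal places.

0.79

Proportions for morphospecies III (n=103): 22/103=0.2136, 24/103=0.2330, 10/103=0.0971, 12/103=0.1165, 35/103=0.3398
Proportions for morphospecies I (n=46): 7/46=0.1522, 8/46=0.1739, 17/46=0.3696, 5/46=0.1087, 9/46=0.1957
Σ p₁ᵢp₂ᵢ = 0.032510 + 0.040519 + 0.035888 + 0.012664 + 0.066499 = 0.188080
Σp_1ᵢ² = 0.2136² + 0.2330² + 0.0971² + 0.1165² + 0.3398² = 0.045625 + 0.054289 + 0.009428 + 0.013572 + 0.115464 = 0.238378
Σp_2ᵢ² = 0.1522² + 0.1739² + 0.3696² + 0.1087² + 0.1957² = 0.023165 + 0.030241 + 0.136604 + 0.011816 + 0.038298 = 0.240124
O = 0.188080 / √(0.238378 × 0.240124) = 0.188080 / 0.2392494 = 0.7861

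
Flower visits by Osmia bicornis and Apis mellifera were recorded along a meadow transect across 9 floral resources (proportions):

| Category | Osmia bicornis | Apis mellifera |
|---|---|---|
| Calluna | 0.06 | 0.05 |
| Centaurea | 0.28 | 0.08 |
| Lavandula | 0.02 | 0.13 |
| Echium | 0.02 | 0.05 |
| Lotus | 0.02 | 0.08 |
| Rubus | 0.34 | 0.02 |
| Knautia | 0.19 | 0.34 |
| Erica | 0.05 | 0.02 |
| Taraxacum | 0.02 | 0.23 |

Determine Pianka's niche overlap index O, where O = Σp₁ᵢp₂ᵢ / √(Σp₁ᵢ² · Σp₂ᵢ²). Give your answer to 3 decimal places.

0.489

Σ p₁ᵢp₂ᵢ = 0.0030 + 0.0224 + 0.0026 + 0.0010 + 0.0016 + 0.0068 + 0.0646 + 0.0010 + 0.0046 = 0.1076
Σp_1ᵢ² = 0.06² + 0.28² + 0.02² + 0.02² + 0.02² + 0.34² + 0.19² + 0.05² + 0.02² = 0.0036 + 0.0784 + 0.0004 + 0.0004 + 0.0004 + 0.1156 + 0.0361 + 0.0025 + 0.0004 = 0.2378
Σp_2ᵢ² = 0.05² + 0.08² + 0.13² + 0.05² + 0.08² + 0.02² + 0.34² + 0.02² + 0.23² = 0.0025 + 0.0064 + 0.0169 + 0.0025 + 0.0064 + 0.0004 + 0.1156 + 0.0004 + 0.0529 = 0.2040
O = 0.1076 / √(0.2378 × 0.2040) = 0.1076 / 0.220253 = 0.48853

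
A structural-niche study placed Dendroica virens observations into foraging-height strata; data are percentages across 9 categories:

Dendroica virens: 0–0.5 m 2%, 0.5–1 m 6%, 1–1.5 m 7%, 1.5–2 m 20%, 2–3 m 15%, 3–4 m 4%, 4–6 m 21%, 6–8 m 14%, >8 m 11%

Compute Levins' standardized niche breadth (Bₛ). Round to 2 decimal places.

0.72

Convert percentages to proportions (divide by 100).
Σpᵢ² = 0.02² + 0.06² + 0.07² + 0.20² + 0.15² + 0.04² + 0.21² + 0.14² + 0.11² = 0.0004 + 0.0036 + 0.0049 + 0.0400 + 0.0225 + 0.0016 + 0.0441 + 0.0196 + 0.0121 = 0.1488
B = 1 / 0.1488 = 6.7204
Bₛ = (B − 1)/(n − 1) = (6.7204 − 1)/(9 − 1) = 5.7204/8 = 0.7151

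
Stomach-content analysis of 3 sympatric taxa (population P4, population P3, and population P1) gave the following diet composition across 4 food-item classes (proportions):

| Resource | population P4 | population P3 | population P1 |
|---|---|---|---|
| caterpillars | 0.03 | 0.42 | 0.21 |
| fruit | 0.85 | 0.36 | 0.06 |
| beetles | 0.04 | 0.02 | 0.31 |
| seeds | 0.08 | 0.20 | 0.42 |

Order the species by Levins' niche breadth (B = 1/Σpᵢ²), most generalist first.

Σp_P4ᵢ² = 0.03² + 0.85² + 0.04² + 0.08² = 0.0009 + 0.7225 + 0.0016 + 0.0064 = 0.7314
B_P4 = 1 / 0.7314 = 1.3672
Σp_P3ᵢ² = 0.42² + 0.36² + 0.02² + 0.20² = 0.1764 + 0.1296 + 0.0004 + 0.0400 = 0.3464
B_P3 = 1 / 0.3464 = 2.8868
Σp_P1ᵢ² = 0.21² + 0.06² + 0.31² + 0.42² = 0.0441 + 0.0036 + 0.0961 + 0.1764 = 0.3202
B_P1 = 1 / 0.3202 = 3.1230
Ranking by B (broadest → narrowest): population P1 (3.12) > population P3 (2.89) > population P4 (1.37)

population P1 > population P3 > population P4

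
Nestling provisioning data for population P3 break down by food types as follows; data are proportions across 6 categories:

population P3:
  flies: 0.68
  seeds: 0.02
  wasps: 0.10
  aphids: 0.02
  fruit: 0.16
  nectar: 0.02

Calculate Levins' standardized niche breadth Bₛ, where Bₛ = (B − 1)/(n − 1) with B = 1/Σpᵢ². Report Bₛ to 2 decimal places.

Σpᵢ² = 0.68² + 0.02² + 0.10² + 0.02² + 0.16² + 0.02² = 0.4624 + 0.0004 + 0.0100 + 0.0004 + 0.0256 + 0.0004 = 0.4992
B = 1 / 0.4992 = 2.0032
Bₛ = (B − 1)/(n − 1) = (2.0032 − 1)/(6 − 1) = 1.0032/5 = 0.2006

0.20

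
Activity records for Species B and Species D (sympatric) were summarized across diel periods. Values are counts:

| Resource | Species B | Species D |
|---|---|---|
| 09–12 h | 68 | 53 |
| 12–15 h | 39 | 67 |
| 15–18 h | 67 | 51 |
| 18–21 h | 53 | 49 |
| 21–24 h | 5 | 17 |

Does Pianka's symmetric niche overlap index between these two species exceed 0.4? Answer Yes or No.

Proportions for Species B (n=232): 68/232=0.2931, 39/232=0.1681, 67/232=0.2888, 53/232=0.2284, 5/232=0.0216
Proportions for Species D (n=237): 53/237=0.2236, 67/237=0.2827, 51/237=0.2152, 49/237=0.2068, 17/237=0.0717
Σ p₁ᵢp₂ᵢ = 0.065537 + 0.047522 + 0.062150 + 0.047233 + 0.001549 = 0.223991
Σp_1ᵢ² = 0.2931² + 0.1681² + 0.2888² + 0.2284² + 0.0216² = 0.085908 + 0.028258 + 0.083405 + 0.052167 + 0.000467 = 0.250205
Σp_2ᵢ² = 0.2236² + 0.2827² + 0.2152² + 0.2068² + 0.0717² = 0.049997 + 0.079919 + 0.046311 + 0.042766 + 0.005141 = 0.224134
O = 0.223991 / √(0.250205 × 0.224134) = 0.223991 / 0.2368110 = 0.9459
O = 0.9459 > 0.4 → Yes.

Yes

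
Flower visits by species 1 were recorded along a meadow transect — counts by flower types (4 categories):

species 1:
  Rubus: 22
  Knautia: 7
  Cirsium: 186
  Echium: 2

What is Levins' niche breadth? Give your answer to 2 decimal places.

Proportions for species 1 (n=217): 22/217=0.1014, 7/217=0.0323, 186/217=0.8571, 2/217=0.0092
Σpᵢ² = 0.1014² + 0.0323² + 0.8571² + 0.0092² = 0.010282 + 0.001043 + 0.734620 + 0.000085 = 0.746030
B = 1 / 0.746030 = 1.3404

1.34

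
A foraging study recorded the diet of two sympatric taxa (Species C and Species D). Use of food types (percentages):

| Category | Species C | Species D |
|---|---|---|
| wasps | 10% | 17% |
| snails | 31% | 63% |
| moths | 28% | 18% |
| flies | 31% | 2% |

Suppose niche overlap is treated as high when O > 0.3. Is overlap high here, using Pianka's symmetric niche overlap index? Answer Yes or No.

Convert percentages to proportions (divide by 100).
Σ p₁ᵢp₂ᵢ = 0.0170 + 0.1953 + 0.0504 + 0.0062 = 0.2689
Σp_1ᵢ² = 0.10² + 0.31² + 0.28² + 0.31² = 0.0100 + 0.0961 + 0.0784 + 0.0961 = 0.2806
Σp_2ᵢ² = 0.17² + 0.63² + 0.18² + 0.02² = 0.0289 + 0.3969 + 0.0324 + 0.0004 = 0.4586
O = 0.2689 / √(0.2806 × 0.4586) = 0.2689 / 0.35872 = 0.7496
O = 0.7496 > 0.3 → Yes.

Yes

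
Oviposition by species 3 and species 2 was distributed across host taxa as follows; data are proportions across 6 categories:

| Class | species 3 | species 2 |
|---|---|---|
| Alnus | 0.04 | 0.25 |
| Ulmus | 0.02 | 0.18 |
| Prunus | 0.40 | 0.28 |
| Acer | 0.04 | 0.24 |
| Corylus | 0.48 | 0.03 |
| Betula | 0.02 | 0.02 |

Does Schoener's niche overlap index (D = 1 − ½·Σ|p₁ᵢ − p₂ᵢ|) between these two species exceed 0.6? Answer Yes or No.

No

Σ|p₁ᵢ − p₂ᵢ| = 0.21 + 0.16 + 0.12 + 0.20 + 0.45 + 0.00 = 1.14
D = 1 − ½ × 1.14 = 1 − 0.570 = 0.4300
D = 0.4300 < 0.6 → No.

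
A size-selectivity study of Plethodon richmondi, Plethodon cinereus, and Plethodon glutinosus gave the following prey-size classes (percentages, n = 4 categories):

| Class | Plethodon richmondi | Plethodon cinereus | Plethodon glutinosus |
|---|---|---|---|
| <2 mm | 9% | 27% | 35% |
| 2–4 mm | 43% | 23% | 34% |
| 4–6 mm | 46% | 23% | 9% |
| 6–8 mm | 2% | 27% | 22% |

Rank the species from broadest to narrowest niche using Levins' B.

Plethodon cinereus > Plethodon glutinosus > Plethodon richmondi

Convert percentages to proportions (divide by 100).
Σp_richᵢ² = 0.09² + 0.43² + 0.46² + 0.02² = 0.0081 + 0.1849 + 0.2116 + 0.0004 = 0.4050
B_rich = 1 / 0.4050 = 2.4691
Σp_cineᵢ² = 0.27² + 0.23² + 0.23² + 0.27² = 0.0729 + 0.0529 + 0.0529 + 0.0729 = 0.2516
B_cine = 1 / 0.2516 = 3.9746
Σp_glutᵢ² = 0.35² + 0.34² + 0.09² + 0.22² = 0.1225 + 0.1156 + 0.0081 + 0.0484 = 0.2946
B_glut = 1 / 0.2946 = 3.3944
Ranking by B (broadest → narrowest): Plethodon cinereus (3.97) > Plethodon glutinosus (3.39) > Plethodon richmondi (2.47)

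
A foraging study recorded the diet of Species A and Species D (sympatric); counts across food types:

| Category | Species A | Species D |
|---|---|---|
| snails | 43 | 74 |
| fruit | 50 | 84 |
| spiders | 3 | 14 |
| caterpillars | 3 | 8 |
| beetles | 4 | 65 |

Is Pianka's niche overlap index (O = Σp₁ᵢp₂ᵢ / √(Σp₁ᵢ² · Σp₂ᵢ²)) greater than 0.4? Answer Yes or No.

Proportions for Species A (n=103): 43/103=0.4175, 50/103=0.4854, 3/103=0.0291, 3/103=0.0291, 4/103=0.0388
Proportions for Species D (n=245): 74/245=0.3020, 84/245=0.3429, 14/245=0.0571, 8/245=0.0327, 65/245=0.2653
Σ p₁ᵢp₂ᵢ = 0.126085 + 0.166444 + 0.001662 + 0.000952 + 0.010294 = 0.305437
Σp_1ᵢ² = 0.4175² + 0.4854² + 0.0291² + 0.0291² + 0.0388² = 0.174306 + 0.235613 + 0.000847 + 0.000847 + 0.001505 = 0.413118
Σp_2ᵢ² = 0.3020² + 0.3429² + 0.0571² + 0.0327² + 0.2653² = 0.091204 + 0.117580 + 0.003260 + 0.001069 + 0.070384 = 0.283497
O = 0.305437 / √(0.413118 × 0.283497) = 0.305437 / 0.3422247 = 0.8925
O = 0.8925 > 0.4 → Yes.

Yes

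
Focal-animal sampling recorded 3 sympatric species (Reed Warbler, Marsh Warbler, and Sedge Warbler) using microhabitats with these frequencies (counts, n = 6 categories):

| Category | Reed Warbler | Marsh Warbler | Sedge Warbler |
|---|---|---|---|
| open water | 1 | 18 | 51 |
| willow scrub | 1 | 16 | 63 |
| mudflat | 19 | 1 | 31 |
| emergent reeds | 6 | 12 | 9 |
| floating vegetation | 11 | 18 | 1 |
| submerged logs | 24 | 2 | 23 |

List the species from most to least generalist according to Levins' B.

Marsh Warbler > Sedge Warbler > Reed Warbler

Proportions for Reed Warbler (n=62): 1/62=0.0161, 1/62=0.0161, 19/62=0.3065, 6/62=0.0968, 11/62=0.1774, 24/62=0.3871
Proportions for Marsh Warbler (n=67): 18/67=0.2687, 16/67=0.2388, 1/67=0.0149, 12/67=0.1791, 18/67=0.2687, 2/67=0.0299
Proportions for Sedge Warbler (n=178): 51/178=0.2865, 63/178=0.3539, 31/178=0.1742, 9/178=0.0506, 1/178=0.0056, 23/178=0.1292
Σp_Reedᵢ² = 0.0161² + 0.0161² + 0.3065² + 0.0968² + 0.1774² + 0.3871² = 0.000259 + 0.000259 + 0.093942 + 0.009370 + 0.031471 + 0.149846 = 0.285147
B_Reed = 1 / 0.285147 = 3.5070
Σp_Marsᵢ² = 0.2687² + 0.2388² + 0.0149² + 0.1791² + 0.2687² + 0.0299² = 0.072200 + 0.057025 + 0.000222 + 0.032077 + 0.072200 + 0.000894 = 0.234618
B_Mars = 1 / 0.234618 = 4.2622
Σp_Sedgᵢ² = 0.2865² + 0.3539² + 0.1742² + 0.0506² + 0.0056² + 0.1292² = 0.082082 + 0.125245 + 0.030346 + 0.002560 + 0.000031 + 0.016693 = 0.256957
B_Sedg = 1 / 0.256957 = 3.8917
Ranking by B (broadest → narrowest): Marsh Warbler (4.26) > Sedge Warbler (3.89) > Reed Warbler (3.51)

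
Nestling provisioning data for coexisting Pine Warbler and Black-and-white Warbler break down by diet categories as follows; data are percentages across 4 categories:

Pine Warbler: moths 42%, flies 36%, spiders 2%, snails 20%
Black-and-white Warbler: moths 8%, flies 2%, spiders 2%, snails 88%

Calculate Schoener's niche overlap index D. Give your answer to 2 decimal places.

Convert percentages to proportions (divide by 100).
Σ|p₁ᵢ − p₂ᵢ| = 0.34 + 0.34 + 0.00 + 0.68 = 1.36
D = 1 − ½ × 1.36 = 1 − 0.680 = 0.3200

0.32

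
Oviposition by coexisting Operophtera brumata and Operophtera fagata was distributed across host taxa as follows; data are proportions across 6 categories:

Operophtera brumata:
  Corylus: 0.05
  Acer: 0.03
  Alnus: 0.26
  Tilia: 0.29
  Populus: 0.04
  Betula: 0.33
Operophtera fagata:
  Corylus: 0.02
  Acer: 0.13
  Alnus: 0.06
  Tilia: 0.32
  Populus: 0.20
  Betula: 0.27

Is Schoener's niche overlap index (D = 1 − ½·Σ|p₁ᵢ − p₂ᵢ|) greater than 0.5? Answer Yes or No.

Σ|p₁ᵢ − p₂ᵢ| = 0.03 + 0.10 + 0.20 + 0.03 + 0.16 + 0.06 = 0.58
D = 1 − ½ × 0.58 = 1 − 0.290 = 0.7100
D = 0.7100 > 0.5 → Yes.

Yes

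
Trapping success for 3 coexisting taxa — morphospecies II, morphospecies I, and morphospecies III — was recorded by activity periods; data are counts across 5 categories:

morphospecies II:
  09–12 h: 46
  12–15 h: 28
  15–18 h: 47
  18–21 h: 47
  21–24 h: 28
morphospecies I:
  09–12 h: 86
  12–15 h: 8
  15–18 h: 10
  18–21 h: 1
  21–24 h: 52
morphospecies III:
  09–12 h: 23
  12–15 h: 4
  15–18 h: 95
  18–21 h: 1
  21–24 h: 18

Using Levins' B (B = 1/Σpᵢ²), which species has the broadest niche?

Proportions for morphospecies II (n=196): 46/196=0.2347, 28/196=0.1429, 47/196=0.2398, 47/196=0.2398, 28/196=0.1429
Proportions for morphospecies I (n=157): 86/157=0.5478, 8/157=0.0510, 10/157=0.0637, 1/157=0.0064, 52/157=0.3312
Proportions for morphospecies III (n=141): 23/141=0.1631, 4/141=0.0284, 95/141=0.6738, 1/141=0.0071, 18/141=0.1277
Σp_IIᵢ² = 0.2347² + 0.1429² + 0.2398² + 0.2398² + 0.1429² = 0.055084 + 0.020420 + 0.057504 + 0.057504 + 0.020420 = 0.210932
B_II = 1 / 0.210932 = 4.7409
Σp_Iᵢ² = 0.5478² + 0.0510² + 0.0637² + 0.0064² + 0.3312² = 0.300085 + 0.002601 + 0.004058 + 0.000041 + 0.109693 = 0.416478
B_I = 1 / 0.416478 = 2.4011
Σp_IIIᵢ² = 0.1631² + 0.0284² + 0.6738² + 0.0071² + 0.1277² = 0.026602 + 0.000807 + 0.454006 + 0.000050 + 0.016307 = 0.497772
B_III = 1 / 0.497772 = 2.0090
Highest B → broadest niche (most generalist): morphospecies II (B = 4.74).

morphospecies II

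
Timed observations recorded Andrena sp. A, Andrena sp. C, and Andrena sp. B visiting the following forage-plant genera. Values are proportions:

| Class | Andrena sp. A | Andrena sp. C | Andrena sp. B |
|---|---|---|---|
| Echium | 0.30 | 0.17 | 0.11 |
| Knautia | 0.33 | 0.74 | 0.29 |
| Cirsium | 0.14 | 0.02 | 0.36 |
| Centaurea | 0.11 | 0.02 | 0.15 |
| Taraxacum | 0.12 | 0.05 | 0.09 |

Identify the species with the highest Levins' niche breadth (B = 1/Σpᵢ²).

Andrena sp. A

Σp_Aᵢ² = 0.30² + 0.33² + 0.14² + 0.11² + 0.12² = 0.0900 + 0.1089 + 0.0196 + 0.0121 + 0.0144 = 0.2450
B_A = 1 / 0.2450 = 4.0816
Σp_Cᵢ² = 0.17² + 0.74² + 0.02² + 0.02² + 0.05² = 0.0289 + 0.5476 + 0.0004 + 0.0004 + 0.0025 = 0.5798
B_C = 1 / 0.5798 = 1.7247
Σp_Bᵢ² = 0.11² + 0.29² + 0.36² + 0.15² + 0.09² = 0.0121 + 0.0841 + 0.1296 + 0.0225 + 0.0081 = 0.2564
B_B = 1 / 0.2564 = 3.9002
Highest B → broadest niche (most generalist): Andrena sp. A (B = 4.08).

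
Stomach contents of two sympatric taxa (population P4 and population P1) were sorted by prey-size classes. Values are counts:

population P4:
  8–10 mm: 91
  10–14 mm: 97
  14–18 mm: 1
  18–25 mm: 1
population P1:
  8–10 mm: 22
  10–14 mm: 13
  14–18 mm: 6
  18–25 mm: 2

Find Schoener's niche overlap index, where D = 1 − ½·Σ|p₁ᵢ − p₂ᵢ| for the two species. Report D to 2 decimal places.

Proportions for population P4 (n=190): 91/190=0.4789, 97/190=0.5105, 1/190=0.0053, 1/190=0.0053
Proportions for population P1 (n=43): 22/43=0.5116, 13/43=0.3023, 6/43=0.1395, 2/43=0.0465
Σ|p₁ᵢ − p₂ᵢ| = 0.0327 + 0.2082 + 0.1342 + 0.0412 = 0.4163
D = 1 − ½ × 0.4163 = 1 − 0.20815 = 0.79185

0.79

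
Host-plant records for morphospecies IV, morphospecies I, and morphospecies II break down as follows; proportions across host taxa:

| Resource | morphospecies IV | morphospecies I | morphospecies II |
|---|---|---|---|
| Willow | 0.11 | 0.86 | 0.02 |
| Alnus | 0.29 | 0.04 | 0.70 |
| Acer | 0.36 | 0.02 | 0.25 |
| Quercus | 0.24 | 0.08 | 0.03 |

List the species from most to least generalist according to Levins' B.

morphospecies IV > morphospecies II > morphospecies I

Σp_IVᵢ² = 0.11² + 0.29² + 0.36² + 0.24² = 0.0121 + 0.0841 + 0.1296 + 0.0576 = 0.2834
B_IV = 1 / 0.2834 = 3.5286
Σp_Iᵢ² = 0.86² + 0.04² + 0.02² + 0.08² = 0.7396 + 0.0016 + 0.0004 + 0.0064 = 0.7480
B_I = 1 / 0.7480 = 1.3369
Σp_IIᵢ² = 0.02² + 0.70² + 0.25² + 0.03² = 0.0004 + 0.4900 + 0.0625 + 0.0009 = 0.5538
B_II = 1 / 0.5538 = 1.8057
Ranking by B (broadest → narrowest): morphospecies IV (3.53) > morphospecies II (1.81) > morphospecies I (1.34)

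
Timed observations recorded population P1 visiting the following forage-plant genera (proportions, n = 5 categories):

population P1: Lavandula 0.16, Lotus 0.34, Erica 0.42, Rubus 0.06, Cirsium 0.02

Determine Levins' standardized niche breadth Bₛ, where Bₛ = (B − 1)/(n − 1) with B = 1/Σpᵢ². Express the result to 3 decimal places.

Σpᵢ² = 0.16² + 0.34² + 0.42² + 0.06² + 0.02² = 0.0256 + 0.1156 + 0.1764 + 0.0036 + 0.0004 = 0.3216
B = 1 / 0.3216 = 3.10945
Bₛ = (B − 1)/(n − 1) = (3.10945 − 1)/(5 − 1) = 2.10945/4 = 0.52736

0.527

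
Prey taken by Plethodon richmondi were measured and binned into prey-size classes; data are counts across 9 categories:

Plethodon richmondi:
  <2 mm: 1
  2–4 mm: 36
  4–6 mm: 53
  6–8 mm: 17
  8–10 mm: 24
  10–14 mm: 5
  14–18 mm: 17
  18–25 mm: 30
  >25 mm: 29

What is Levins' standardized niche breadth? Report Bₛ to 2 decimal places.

0.67

Proportions for Plethodon richmondi (n=212): 1/212=0.0047, 36/212=0.1698, 53/212=0.2500, 17/212=0.0802, 24/212=0.1132, 5/212=0.0236, 17/212=0.0802, 30/212=0.1415, 29/212=0.1368
Σpᵢ² = 0.0047² + 0.1698² + 0.2500² + 0.0802² + 0.1132² + 0.0236² + 0.0802² + 0.1415² + 0.1368² = 0.000022 + 0.028832 + 0.062500 + 0.006432 + 0.012814 + 0.000557 + 0.006432 + 0.020022 + 0.018714 = 0.156325
B = 1 / 0.156325 = 6.3969
Bₛ = (B − 1)/(n − 1) = (6.3969 − 1)/(9 − 1) = 5.3969/8 = 0.6746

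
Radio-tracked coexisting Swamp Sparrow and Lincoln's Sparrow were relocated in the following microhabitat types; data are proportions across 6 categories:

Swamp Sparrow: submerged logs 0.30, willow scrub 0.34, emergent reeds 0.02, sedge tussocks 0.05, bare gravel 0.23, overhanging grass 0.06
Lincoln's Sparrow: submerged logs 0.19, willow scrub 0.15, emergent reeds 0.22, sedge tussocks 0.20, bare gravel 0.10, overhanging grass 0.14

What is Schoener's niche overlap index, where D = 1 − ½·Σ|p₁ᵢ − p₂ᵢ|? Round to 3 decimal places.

Σ|p₁ᵢ − p₂ᵢ| = 0.11 + 0.19 + 0.20 + 0.15 + 0.13 + 0.08 = 0.86
D = 1 − ½ × 0.86 = 1 − 0.430 = 0.57000

0.570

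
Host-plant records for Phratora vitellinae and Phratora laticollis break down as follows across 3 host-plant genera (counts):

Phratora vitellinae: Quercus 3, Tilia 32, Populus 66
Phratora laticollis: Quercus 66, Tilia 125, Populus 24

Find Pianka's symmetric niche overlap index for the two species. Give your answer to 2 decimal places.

0.55

Proportions for Phratora vitellinae (n=101): 3/101=0.0297, 32/101=0.3168, 66/101=0.6535
Proportions for Phratora laticollis (n=215): 66/215=0.3070, 125/215=0.5814, 24/215=0.1116
Σ p₁ᵢp₂ᵢ = 0.009118 + 0.184188 + 0.072931 = 0.266237
Σp_1ᵢ² = 0.0297² + 0.3168² + 0.6535² = 0.000882 + 0.100362 + 0.427062 = 0.528306
Σp_2ᵢ² = 0.3070² + 0.5814² + 0.1116² = 0.094249 + 0.338026 + 0.012455 = 0.444730
O = 0.266237 / √(0.528306 × 0.444730) = 0.266237 / 0.4847201 = 0.5493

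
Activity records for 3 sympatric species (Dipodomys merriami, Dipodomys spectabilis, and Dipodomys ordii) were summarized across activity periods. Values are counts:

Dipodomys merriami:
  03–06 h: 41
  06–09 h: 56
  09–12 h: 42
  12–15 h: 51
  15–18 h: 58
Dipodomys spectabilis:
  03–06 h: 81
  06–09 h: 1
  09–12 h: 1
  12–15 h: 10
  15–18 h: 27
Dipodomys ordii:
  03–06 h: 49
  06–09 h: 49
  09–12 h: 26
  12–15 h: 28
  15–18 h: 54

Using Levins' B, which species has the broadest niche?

Dipodomys merriami

Proportions for Dipodomys merriami (n=248): 41/248=0.1653, 56/248=0.2258, 42/248=0.1694, 51/248=0.2056, 58/248=0.2339
Proportions for Dipodomys spectabilis (n=120): 81/120=0.6750, 1/120=0.0083, 1/120=0.0083, 10/120=0.0833, 27/120=0.2250
Proportions for Dipodomys ordii (n=206): 49/206=0.2379, 49/206=0.2379, 26/206=0.1262, 28/206=0.1359, 54/206=0.2621
Σp_merrᵢ² = 0.1653² + 0.2258² + 0.1694² + 0.2056² + 0.2339² = 0.027324 + 0.050986 + 0.028696 + 0.042271 + 0.054709 = 0.203986
B_merr = 1 / 0.203986 = 4.9023
Σp_specᵢ² = 0.6750² + 0.0083² + 0.0083² + 0.0833² + 0.2250² = 0.455625 + 0.000069 + 0.000069 + 0.006939 + 0.050625 = 0.513327
B_spec = 1 / 0.513327 = 1.9481
Σp_ordiᵢ² = 0.2379² + 0.2379² + 0.1262² + 0.1359² + 0.2621² = 0.056596 + 0.056596 + 0.015926 + 0.018469 + 0.068696 = 0.216283
B_ordi = 1 / 0.216283 = 4.6236
Highest B → broadest niche (most generalist): Dipodomys merriami (B = 4.90).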